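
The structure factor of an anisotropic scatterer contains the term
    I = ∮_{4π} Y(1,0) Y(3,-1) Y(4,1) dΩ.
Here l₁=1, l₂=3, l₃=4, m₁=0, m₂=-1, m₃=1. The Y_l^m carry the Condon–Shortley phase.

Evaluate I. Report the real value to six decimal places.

Rules hold: Σm=0, L=8 even, 2≤4≤4.
N = 3·7·9 = 189
Δ = 0!·2!·6!/9! = 1/252
Racah Σ t=0..0: t=0:+1/36 = 1/36
⇒ 3j(1 3 4; 0 0 0)² = 4/63, sgn +1
Racah Σ t=0..0: t=0:+1/48 = 1/48
⇒ 3j(1 3 4; 0 -1 1)² = 5/84, sgn -1
4πI² = N·(3j₀)²·(3jₘ)² = 5/7
I = -1·√(0.714286/4π) = -0.23841361

-0.238414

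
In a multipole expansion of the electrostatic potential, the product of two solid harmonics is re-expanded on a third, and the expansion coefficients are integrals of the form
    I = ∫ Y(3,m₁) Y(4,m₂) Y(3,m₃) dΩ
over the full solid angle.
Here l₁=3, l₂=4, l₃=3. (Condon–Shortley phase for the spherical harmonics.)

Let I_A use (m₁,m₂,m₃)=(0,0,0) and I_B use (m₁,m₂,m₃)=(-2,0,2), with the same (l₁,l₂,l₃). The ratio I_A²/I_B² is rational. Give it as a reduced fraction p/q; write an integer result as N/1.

Same 3,4,3: normalisation and zero-m 3j drop out of the ratio.
A: Δ: 4! 2! 4! / 11! → 1/34650; sum: t=1:−1/72 t=2:+1/16 t=3:−1/72 = 5/144; 3j²(3 4 3; 0 0 0) = Δ·Π!·Σ² = 2/77  (sign -1)
B: Δ: 4! 2! 4! / 11! → 1/34650; sum: t=3:−1/72 t=4:+1/576 = -7/576; 3j²(3 4 3; -2 0 2) = Δ·Π!·Σ² = 7/198  (sign +1)
I_A²/I_B² = (2/77)/(7/198) = 36/49

36/49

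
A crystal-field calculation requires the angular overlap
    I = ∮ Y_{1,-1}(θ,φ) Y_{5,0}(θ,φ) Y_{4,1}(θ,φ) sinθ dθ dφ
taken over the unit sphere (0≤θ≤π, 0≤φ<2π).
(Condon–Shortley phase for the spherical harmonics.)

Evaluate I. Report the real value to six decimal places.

Rules hold: Σm=0, L=10 even, 4≤4≤6.
N = 3·11·9 = 297
Δ = 2!·0!·8!/11! = 1/495
Racah Σ t=1..1: t=1:−1/576 = -1/576
⇒ 3j(1 5 4; 0 0 0)² = 5/99, sgn -1
Racah Σ t=2..2: t=2:+1/1440 = 1/1440
⇒ 3j(1 5 4; -1 0 1)² = 2/99, sgn -1
4πI² = N·(3j₀)²·(3jₘ)² = 10/33
I = +1·√(0.30303/4π) = 0.15528807

0.155288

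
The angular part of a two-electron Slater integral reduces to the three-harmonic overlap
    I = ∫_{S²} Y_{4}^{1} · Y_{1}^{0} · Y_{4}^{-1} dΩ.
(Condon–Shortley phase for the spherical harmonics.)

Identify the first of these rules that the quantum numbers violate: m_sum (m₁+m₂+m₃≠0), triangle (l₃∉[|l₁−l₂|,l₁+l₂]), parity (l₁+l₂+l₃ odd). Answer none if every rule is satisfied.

parity

m₁+m₂+m₃ = 1 + 0 − 1 = 0  ✓
triangle: |4−1|=3 ≤ l₃=4 ≤ 4+1=5  ✓
parity: l₁+l₂+l₃ = 9 is odd  ✗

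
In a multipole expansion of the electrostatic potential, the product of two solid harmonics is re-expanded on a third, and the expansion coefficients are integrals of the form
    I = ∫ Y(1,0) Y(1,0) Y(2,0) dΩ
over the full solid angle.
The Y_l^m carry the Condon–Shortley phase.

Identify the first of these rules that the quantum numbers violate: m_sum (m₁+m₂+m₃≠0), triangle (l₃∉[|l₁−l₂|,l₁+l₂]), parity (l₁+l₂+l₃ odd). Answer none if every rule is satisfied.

azimuthal sum: 0 + 0 + 0 = 0  ✓
0 ≤ 2 ≤ 2 (triangle on l)  ✓
L = 1 + 1 + 2 = 4 (even)  ✓

none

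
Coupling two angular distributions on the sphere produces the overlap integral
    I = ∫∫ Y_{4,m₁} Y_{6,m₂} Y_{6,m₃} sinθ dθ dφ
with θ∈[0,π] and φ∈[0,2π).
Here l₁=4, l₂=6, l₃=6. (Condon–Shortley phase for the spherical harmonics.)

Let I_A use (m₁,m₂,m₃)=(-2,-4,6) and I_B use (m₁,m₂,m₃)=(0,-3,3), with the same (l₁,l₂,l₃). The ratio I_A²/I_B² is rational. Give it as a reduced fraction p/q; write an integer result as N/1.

l's match ⇒ only the (l;m) 3-j factors differ between A and B.
A: triangle coeff Δ(4,6,6) = 1/15315300; Σ_t [2,2]: t=2:+1/3870720 = 1/3870720; (3j)²=135/6188 [(4 6 6; -2 -4 6)], sign=+1
B: triangle coeff Δ(4,6,6) = 1/15315300; Σ_t [0,3]: t=0:+1/414720 t=1:−1/51840 t=2:+1/80640 t=3:−1/1451520 = -1/193536; (3j)²=81/17017 [(4 6 6; 0 -3 3)], sign=+1
I_A²/I_B² = (135/6188)/(81/17017) = 55/12

55/12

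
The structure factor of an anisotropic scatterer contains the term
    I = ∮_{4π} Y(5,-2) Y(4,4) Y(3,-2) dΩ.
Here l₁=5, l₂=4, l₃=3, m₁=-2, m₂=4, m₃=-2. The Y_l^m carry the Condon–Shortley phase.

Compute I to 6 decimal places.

-0.109480

Checks pass: Σm=0; 12 even; l₃=3∈[1,9].
(2·5+1)(2·4+1)(2·3+1) = 693
Δ: 6! 4! 2! / 13! → 1/180180
sum: t=2:+1/576 t=3:−1/144 t=4:+1/576 = -1/288
3j²(5 4 3; 0 0 0) = Δ·Π!·Σ² = 20/1001  (sign +1)
sum: t=6:+1/8640 = 1/8640
3j²(5 4 3; -2 4 -2) = Δ·Π!·Σ² = 14/1287  (sign -1)
combine: 4πI² = 693·20/1001·14/1287 = 280/1859
take √, sign -1: I = -0.10947990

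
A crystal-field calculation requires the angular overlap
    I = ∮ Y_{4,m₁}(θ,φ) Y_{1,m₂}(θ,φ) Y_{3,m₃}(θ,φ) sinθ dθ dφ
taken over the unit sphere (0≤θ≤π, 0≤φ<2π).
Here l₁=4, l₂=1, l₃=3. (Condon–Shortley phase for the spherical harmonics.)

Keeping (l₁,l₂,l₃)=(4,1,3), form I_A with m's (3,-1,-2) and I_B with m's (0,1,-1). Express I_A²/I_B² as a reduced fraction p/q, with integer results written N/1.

7/2

l's match ⇒ only the (l;m) 3-j factors differ between A and B.
A: triangle coeff Δ(4,1,3) = 1/252; Σ_t [0,0]: t=0:+1/240 = 1/240; (3j)²=1/12 [(4 1 3; 3 -1 -2)], sign=-1
B: triangle coeff Δ(4,1,3) = 1/252; Σ_t [2,2]: t=2:+1/96 = 1/96; (3j)²=1/42 [(4 1 3; 0 1 -1)], sign=+1
I_A²/I_B² = (1/12)/(1/42) = 7/2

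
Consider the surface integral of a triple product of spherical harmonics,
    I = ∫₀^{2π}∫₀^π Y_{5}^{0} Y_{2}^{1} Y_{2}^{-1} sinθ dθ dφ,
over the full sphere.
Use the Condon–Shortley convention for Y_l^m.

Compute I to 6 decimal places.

|5−2|≤2≤5+2 violated ⇒ I = 0

0.000000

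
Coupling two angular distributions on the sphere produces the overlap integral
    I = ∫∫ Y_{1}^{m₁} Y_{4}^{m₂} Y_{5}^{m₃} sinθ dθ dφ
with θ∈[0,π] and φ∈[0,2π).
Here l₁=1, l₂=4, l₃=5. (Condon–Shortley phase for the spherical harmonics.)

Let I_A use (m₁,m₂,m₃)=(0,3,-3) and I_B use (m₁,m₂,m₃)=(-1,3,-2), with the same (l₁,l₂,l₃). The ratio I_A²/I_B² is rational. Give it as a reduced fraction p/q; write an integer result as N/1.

l's match ⇒ only the (l;m) 3-j factors differ between A and B.
A: triangle coeff Δ(1,4,5) = 1/495; Σ_t [0,0]: t=0:+1/5040 = 1/5040; (3j)²=16/495 [(1 4 5; 0 3 -3)], sign=+1
B: triangle coeff Δ(1,4,5) = 1/495; Σ_t [0,0]: t=0:+1/10080 = 1/10080; (3j)²=1/165 [(1 4 5; -1 3 -2)], sign=-1
I_A²/I_B² = (16/495)/(1/165) = 16/3

16/3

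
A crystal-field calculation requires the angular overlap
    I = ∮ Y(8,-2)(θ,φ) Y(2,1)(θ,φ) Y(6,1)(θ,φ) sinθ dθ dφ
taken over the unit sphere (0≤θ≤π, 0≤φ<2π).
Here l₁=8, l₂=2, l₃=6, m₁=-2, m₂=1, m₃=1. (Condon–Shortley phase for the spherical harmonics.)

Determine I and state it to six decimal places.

m-sum 0 ✓  L=16 even ✓  6≤6≤10 ✓
Π(2lᵢ+1) = 17×5×13 = 1105
triangle coeff Δ(8,2,6) = 1/30940
Σ_t [2,2]: t=2:+1/2073600 = 1/2073600
(3j)²=28/1105 [(8 2 6; 0 0 0)], sign=+1
Σ_t [3,3]: t=3:−1/3628800 = -1/3628800
(3j)²=36/1547 [(8 2 6; -2 1 1)], sign=+1
⇒ 4πI² = 144/221
I = (+1)√(144/221/(4π)) = 0.22770899

0.227709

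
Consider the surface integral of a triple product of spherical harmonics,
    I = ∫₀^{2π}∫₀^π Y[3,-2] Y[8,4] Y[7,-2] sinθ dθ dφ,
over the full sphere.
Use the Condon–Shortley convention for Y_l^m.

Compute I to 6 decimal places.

Rules hold: Σm=0, L=18 even, 5≤7≤11.
N = 7·17·15 = 1785
Δ = 4!·2!·12!/19! = 1/5290740
Racah Σ t=1..3: t=1:−1/7257600 t=2:+1/2073600 t=3:−1/7257600 = 1/4838400
⇒ 3j(3 8 7; 0 0 0)² = 252/20995, sgn -1
Racah Σ t=3..4: t=3:−1/26127360 t=4:+1/23224320 = 1/209018880
⇒ 3j(3 8 7; -2 4 -2)² = 275/1058148, sgn -1
4πI² = N·(3j₀)²·(3jₘ)² = 5775/1037153
I = +1·√(0.00556813/4π) = 0.02104988

0.021050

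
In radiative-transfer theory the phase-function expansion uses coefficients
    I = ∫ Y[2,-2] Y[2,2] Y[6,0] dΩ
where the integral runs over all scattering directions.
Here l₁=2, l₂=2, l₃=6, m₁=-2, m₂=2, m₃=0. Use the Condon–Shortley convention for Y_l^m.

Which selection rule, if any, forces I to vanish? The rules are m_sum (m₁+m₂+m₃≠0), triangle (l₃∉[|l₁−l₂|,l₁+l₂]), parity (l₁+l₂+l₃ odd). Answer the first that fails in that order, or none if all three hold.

triangle

Σmᵢ = 0  ✓
l₃∈[|l₁−l₂|,l₁+l₂]=[0,4], have l₃=6  ✗
Σlᵢ = 10 ⇒ even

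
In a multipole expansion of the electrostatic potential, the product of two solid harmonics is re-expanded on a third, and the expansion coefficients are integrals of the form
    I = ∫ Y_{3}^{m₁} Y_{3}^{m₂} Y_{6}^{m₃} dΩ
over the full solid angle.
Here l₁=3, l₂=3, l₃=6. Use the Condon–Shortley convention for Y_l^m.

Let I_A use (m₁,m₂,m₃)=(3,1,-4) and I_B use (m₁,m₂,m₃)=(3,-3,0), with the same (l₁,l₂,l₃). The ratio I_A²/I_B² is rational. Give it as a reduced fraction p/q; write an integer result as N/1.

Shared (l₁,l₂,l₃)=(3,3,6): N and (l;000)² cancel in I_A²/I_B².
A: Δ = 0!·6!·6!/13! = 1/12012; Racah Σ t=0..0: t=0:+1/34560 = 1/34560; ⇒ 3j(3 3 6; 3 1 -4)² = 5/286, sgn +1
B: Δ = 0!·6!·6!/13! = 1/12012; Racah Σ t=0..0: t=0:+1/518400 = 1/518400; ⇒ 3j(3 3 6; 3 -3 0)² = 1/12012, sgn +1
I_A²/I_B² = (5/286)/(1/12012) = 210/1

210/1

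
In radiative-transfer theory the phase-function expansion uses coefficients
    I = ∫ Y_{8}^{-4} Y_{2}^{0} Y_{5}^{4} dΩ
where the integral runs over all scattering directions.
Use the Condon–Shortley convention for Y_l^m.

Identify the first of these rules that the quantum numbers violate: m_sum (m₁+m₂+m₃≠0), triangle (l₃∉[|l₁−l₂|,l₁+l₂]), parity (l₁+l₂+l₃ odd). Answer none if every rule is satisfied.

azimuthal sum: -4 + 0 + 4 = 0  ✓
6 ≤ 5 ≤ 10 (triangle on l)  ✗
L = 8 + 2 + 5 = 15 (odd)

triangle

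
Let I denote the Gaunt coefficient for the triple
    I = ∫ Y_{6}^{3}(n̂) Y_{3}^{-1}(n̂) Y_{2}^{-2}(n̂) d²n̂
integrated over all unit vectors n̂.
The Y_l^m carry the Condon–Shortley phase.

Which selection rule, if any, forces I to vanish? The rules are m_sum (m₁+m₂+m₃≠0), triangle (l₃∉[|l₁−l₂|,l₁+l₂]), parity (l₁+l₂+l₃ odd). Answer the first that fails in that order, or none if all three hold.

triangle

Σmᵢ = 0  ✓
l₃∈[|l₁−l₂|,l₁+l₂]=[3,9], have l₃=2  ✗
Σlᵢ = 11 ⇒ odd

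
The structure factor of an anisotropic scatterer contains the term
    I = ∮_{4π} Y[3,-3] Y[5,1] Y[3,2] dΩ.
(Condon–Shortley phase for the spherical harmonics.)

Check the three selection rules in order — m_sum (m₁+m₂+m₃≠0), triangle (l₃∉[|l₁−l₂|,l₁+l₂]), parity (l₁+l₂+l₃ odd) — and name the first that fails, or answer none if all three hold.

azimuthal sum: -3 + 1 + 2 = 0  ✓
2 ≤ 3 ≤ 8 (triangle on l)  ✓
L = 3 + 5 + 3 = 11 (odd)  ✗

parity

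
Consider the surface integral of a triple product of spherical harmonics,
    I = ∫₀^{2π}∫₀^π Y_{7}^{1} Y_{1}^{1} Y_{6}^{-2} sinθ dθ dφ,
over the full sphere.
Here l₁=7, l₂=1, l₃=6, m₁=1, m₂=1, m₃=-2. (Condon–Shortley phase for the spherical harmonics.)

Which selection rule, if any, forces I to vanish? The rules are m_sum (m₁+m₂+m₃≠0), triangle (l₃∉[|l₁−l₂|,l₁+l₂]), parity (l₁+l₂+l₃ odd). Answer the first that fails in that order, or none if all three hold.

none

azimuthal sum: 1 + 1 − 2 = 0  ✓
6 ≤ 6 ≤ 8 (triangle on l)  ✓
L = 7 + 1 + 6 = 14 (even)  ✓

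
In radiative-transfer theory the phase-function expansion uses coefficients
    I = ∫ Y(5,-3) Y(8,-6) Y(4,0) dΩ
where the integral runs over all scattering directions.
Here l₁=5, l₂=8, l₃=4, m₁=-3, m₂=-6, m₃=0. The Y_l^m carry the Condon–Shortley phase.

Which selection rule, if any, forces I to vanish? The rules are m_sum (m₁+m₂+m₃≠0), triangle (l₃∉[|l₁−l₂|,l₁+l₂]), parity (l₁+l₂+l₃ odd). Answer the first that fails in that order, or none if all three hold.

m_sum

m₁+m₂+m₃ = -3 − 6 + 0 = -9  ✗
triangle: |5−8|=3 ≤ l₃=4 ≤ 5+8=13
parity: l₁+l₂+l₃ = 17 is odd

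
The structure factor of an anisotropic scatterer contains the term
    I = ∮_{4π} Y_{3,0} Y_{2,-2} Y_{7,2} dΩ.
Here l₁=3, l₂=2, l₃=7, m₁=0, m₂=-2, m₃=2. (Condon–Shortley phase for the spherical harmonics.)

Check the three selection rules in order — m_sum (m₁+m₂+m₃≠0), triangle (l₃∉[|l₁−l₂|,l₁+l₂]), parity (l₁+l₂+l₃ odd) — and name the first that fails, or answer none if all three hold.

m₁+m₂+m₃ = 0 − 2 + 2 = 0  ✓
triangle: |3−2|=1 ≤ l₃=7 ≤ 3+2=5  ✗
parity: l₁+l₂+l₃ = 12 is even

triangle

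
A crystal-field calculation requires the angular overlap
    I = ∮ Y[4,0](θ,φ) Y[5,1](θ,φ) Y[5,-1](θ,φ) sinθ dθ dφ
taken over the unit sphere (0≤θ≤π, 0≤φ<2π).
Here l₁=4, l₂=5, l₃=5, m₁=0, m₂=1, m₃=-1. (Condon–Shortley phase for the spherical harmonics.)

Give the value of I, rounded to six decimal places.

Checks pass: Σm=0; 14 even; l₃=5∈[1,9].
(2·4+1)(2·5+1)(2·5+1) = 1089
Δ: 4! 4! 6! / 15! → 1/3153150
sum: t=0:+1/69120 t=1:−1/1728 t=2:+1/576 t=3:−1/1728 t=4:+1/69120 = 7/11520
3j²(4 5 5; 0 0 0) = Δ·Π!·Σ² = 2/143  (sign -1)
sum: t=0:+1/414720 t=1:−1/4320 t=2:+1/768 t=3:−1/1296 t=4:+1/27648 = 7/20736
3j²(4 5 5; 0 1 -1) = Δ·Π!·Σ² = 8/1287  (sign +1)
combine: 4πI² = 1089·2/143·8/1287 = 16/169
take √, sign -1: I = -0.08679840

-0.086798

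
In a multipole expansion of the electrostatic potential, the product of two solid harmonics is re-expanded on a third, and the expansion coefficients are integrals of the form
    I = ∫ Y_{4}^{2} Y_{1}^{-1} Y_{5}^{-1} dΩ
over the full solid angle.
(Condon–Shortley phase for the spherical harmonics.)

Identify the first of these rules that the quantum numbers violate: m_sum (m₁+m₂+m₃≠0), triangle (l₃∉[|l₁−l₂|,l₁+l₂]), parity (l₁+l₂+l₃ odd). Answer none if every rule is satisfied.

Σmᵢ = 0  ✓
l₃∈[|l₁−l₂|,l₁+l₂]=[3,5], have l₃=5  ✓
Σlᵢ = 10 ⇒ even  ✓

none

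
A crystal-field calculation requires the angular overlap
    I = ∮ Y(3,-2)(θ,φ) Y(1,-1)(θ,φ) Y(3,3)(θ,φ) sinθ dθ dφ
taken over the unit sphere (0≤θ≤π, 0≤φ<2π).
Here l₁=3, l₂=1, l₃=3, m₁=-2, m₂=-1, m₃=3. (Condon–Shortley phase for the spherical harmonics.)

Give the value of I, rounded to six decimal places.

L=7 odd ⇒ parity kills the (l;000) factor ⇒ I = 0

0.000000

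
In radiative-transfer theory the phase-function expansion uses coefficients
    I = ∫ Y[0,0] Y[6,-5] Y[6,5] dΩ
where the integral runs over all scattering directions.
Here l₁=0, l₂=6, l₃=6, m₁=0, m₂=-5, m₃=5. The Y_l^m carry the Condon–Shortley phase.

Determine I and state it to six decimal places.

m-sum 0 ✓  L=12 even ✓  6≤6≤6 ✓
Π(2lᵢ+1) = 1×13×13 = 169
triangle coeff Δ(0,6,6) = 1/13
Σ_t [0,0]: t=0:+1/518400 = 1/518400
(3j)²=1/13 [(0 6 6; 0 0 0)], sign=+1
Σ_t [0,0]: t=0:+1/39916800 = 1/39916800
(3j)²=1/13 [(0 6 6; 0 -5 5)], sign=-1
⇒ 4πI² = 1/1
I = (-1)√(1/1/(4π)) = -0.28209479

-0.282095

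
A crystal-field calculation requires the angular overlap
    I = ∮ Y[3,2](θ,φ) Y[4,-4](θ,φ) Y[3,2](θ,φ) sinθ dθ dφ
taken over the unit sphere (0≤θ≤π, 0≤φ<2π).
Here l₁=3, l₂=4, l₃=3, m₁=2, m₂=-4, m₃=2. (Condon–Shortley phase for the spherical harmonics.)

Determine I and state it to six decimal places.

0.214561

m-sum 0 ✓  L=10 even ✓  1≤3≤7 ✓
Π(2lᵢ+1) = 7×9×7 = 441
triangle coeff Δ(3,4,3) = 1/34650
Σ_t [1,3]: t=1:−1/72 t=2:+1/16 t=3:−1/72 = 5/144
(3j)²=2/77 [(3 4 3; 0 0 0)], sign=-1
Σ_t [0,0]: t=0:+1/576 = 1/576
(3j)²=5/99 [(3 4 3; 2 -4 2)], sign=-1
⇒ 4πI² = 70/121
I = (+1)√(70/121/(4π)) = 0.21456131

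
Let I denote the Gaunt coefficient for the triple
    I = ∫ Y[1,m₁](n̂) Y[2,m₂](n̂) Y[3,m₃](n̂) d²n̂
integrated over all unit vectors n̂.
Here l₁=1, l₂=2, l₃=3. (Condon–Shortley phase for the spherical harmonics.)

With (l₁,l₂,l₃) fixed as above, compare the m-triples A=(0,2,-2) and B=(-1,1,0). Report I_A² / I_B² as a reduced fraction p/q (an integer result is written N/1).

5/3

Shared (l₁,l₂,l₃)=(1,2,3): N and (l;000)² cancel in I_A²/I_B².
A: Δ = 0!·2!·4!/7! = 1/105; Racah Σ t=0..0: t=0:+1/24 = 1/24; ⇒ 3j(1 2 3; 0 2 -2)² = 1/21, sgn -1
B: Δ = 0!·2!·4!/7! = 1/105; Racah Σ t=0..0: t=0:+1/12 = 1/12; ⇒ 3j(1 2 3; -1 1 0)² = 1/35, sgn -1
I_A²/I_B² = (1/21)/(1/35) = 5/3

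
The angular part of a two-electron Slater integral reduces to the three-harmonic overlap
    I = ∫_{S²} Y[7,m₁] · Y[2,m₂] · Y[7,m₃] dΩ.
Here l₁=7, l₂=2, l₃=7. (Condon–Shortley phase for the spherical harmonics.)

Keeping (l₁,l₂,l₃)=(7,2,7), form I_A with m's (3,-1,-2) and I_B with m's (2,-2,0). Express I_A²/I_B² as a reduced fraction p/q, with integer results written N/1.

Shared (l₁,l₂,l₃)=(7,2,7): N and (l;000)² cancel in I_A²/I_B².
A: Δ = 2!·12!·2!/17! = 1/185640; Racah Σ t=0..1: t=0:+1/1935360 t=1:−1/4354560 = 1/3483648; ⇒ 3j(7 2 7; 3 -1 -2)² = 125/12376, sgn -1
B: Δ = 2!·12!·2!/17! = 1/185640; Racah Σ t=0..0: t=0:+1/2419200 = 1/2419200; ⇒ 3j(7 2 7; 2 -2 0)² = 27/1105, sgn -1
I_A²/I_B² = (125/12376)/(27/1105) = 625/1512

625/1512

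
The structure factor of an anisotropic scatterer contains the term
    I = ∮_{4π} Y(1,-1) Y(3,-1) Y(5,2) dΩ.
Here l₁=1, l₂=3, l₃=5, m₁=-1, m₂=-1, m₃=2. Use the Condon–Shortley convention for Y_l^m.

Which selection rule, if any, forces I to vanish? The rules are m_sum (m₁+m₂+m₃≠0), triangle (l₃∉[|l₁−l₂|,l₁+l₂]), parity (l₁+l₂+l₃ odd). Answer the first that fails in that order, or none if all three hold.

triangle

m₁+m₂+m₃ = -1 − 1 + 2 = 0  ✓
triangle: |1−3|=2 ≤ l₃=5 ≤ 1+3=4  ✗
parity: l₁+l₂+l₃ = 9 is odd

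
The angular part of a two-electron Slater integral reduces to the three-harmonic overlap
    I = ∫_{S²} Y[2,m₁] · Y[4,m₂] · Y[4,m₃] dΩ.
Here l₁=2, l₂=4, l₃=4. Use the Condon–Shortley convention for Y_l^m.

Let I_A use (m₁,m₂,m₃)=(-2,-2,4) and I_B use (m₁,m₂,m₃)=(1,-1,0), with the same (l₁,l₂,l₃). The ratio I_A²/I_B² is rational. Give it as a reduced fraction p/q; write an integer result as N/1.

28/5

l's match ⇒ only the (l;m) 3-j factors differ between A and B.
A: triangle coeff Δ(2,4,4) = 1/13860; Σ_t [2,2]: t=2:+1/2880 = 1/2880; (3j)²=2/165 [(2 4 4; -2 -2 4)], sign=+1
B: triangle coeff Δ(2,4,4) = 1/13860; Σ_t [0,1]: t=0:+1/72 t=1:−1/96 = 1/288; (3j)²=1/462 [(2 4 4; 1 -1 0)], sign=+1
I_A²/I_B² = (2/165)/(1/462) = 28/5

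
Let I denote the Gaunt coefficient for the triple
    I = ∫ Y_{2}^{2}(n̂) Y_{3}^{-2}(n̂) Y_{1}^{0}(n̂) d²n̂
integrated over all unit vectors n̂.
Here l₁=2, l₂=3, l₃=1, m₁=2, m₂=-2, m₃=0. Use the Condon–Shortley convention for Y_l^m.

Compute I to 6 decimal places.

0.184674

m-sum 0 ✓  L=6 even ✓  1≤1≤5 ✓
Π(2lᵢ+1) = 5×7×3 = 105
triangle coeff Δ(2,3,1) = 1/105
Σ_t [2,2]: t=2:+1/4 = 1/4
(3j)²=3/35 [(2 3 1; 0 0 0)], sign=-1
Σ_t [0,0]: t=0:+1/24 = 1/24
(3j)²=1/21 [(2 3 1; 2 -2 0)], sign=-1
⇒ 4πI² = 3/7
I = (+1)√(3/7/(4π)) = 0.18467439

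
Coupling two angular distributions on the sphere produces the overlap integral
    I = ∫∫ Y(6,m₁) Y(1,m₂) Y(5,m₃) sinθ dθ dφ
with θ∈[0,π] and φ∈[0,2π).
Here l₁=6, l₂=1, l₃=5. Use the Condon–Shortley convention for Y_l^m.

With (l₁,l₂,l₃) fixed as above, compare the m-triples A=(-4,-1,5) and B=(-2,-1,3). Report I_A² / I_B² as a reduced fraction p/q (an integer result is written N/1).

1/6

l's match ⇒ only the (l;m) 3-j factors differ between A and B.
A: triangle coeff Δ(6,1,5) = 1/858; Σ_t [0,0]: t=0:+1/7257600 = 1/7257600; (3j)²=1/858 [(6 1 5; -4 -1 5)], sign=+1
B: triangle coeff Δ(6,1,5) = 1/858; Σ_t [0,0]: t=0:+1/161280 = 1/161280; (3j)²=1/143 [(6 1 5; -2 -1 3)], sign=+1
I_A²/I_B² = (1/858)/(1/143) = 1/6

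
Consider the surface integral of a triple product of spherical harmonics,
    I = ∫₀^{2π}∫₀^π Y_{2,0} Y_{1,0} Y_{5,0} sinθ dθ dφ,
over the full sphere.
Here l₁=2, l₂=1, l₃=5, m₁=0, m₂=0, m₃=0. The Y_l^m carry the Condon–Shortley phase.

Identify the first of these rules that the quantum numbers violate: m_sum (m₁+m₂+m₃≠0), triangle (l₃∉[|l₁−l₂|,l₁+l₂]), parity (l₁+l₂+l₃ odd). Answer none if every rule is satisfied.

Σmᵢ = 0  ✓
l₃∈[|l₁−l₂|,l₁+l₂]=[1,3], have l₃=5  ✗
Σlᵢ = 8 ⇒ even

triangle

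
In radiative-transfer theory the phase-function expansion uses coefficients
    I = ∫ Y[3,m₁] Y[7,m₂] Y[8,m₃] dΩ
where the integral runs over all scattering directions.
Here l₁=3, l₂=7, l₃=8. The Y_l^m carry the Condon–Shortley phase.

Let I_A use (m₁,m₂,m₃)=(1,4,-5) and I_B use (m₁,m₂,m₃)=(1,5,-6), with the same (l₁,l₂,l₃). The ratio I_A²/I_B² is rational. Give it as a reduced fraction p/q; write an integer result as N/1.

l's match ⇒ only the (l;m) 3-j factors differ between A and B.
A: triangle coeff Δ(3,7,8) = 1/5290740; Σ_t [0,2]: t=0:+1/319334400 t=1:−1/43545600 t=2:+1/104509440 = -59/5748019200; (3j)²=3481/406980 [(3 7 8; 1 4 -5)], sign=+1
B: triangle coeff Δ(3,7,8) = 1/5290740; Σ_t [0,2]: t=0:+1/3832012800 t=1:−1/239500800 t=2:+1/348364800 = -1/958003200; (3j)²=8/4845 [(3 7 8; 1 5 -6)], sign=-1
I_A²/I_B² = (3481/406980)/(8/4845) = 3481/672

3481/672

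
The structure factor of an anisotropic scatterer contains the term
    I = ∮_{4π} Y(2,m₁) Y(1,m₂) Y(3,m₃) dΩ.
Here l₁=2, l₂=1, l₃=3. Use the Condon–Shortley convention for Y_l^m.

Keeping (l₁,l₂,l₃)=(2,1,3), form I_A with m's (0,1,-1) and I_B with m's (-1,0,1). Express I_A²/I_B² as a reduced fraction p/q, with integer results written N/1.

3/4

Same 2,1,3: normalisation and zero-m 3j drop out of the ratio.
A: Δ: 0! 4! 2! / 7! → 1/105; sum: t=0:+1/8 = 1/8; 3j²(2 1 3; 0 1 -1) = Δ·Π!·Σ² = 2/35  (sign +1)
B: Δ: 0! 4! 2! / 7! → 1/105; sum: t=0:+1/6 = 1/6; 3j²(2 1 3; -1 0 1) = Δ·Π!·Σ² = 8/105  (sign +1)
I_A²/I_B² = (2/35)/(8/105) = 3/4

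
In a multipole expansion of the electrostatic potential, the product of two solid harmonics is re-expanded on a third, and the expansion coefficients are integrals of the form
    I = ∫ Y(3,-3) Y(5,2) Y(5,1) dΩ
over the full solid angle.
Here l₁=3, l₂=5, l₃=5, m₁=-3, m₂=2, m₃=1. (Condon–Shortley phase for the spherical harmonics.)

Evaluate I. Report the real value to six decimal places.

Σlᵢ=13 odd — θ-integrand is odd under cosθ→−cosθ; I=0

0.000000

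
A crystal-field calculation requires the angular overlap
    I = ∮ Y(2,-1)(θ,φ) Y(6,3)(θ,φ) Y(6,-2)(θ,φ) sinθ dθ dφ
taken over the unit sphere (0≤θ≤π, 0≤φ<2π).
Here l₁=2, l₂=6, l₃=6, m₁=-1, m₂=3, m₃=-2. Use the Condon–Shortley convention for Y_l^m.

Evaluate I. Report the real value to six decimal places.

Rules hold: Σm=0, L=14 even, 4≤6≤8.
N = 5·13·13 = 845
Δ = 2!·2!·10!/15! = 1/90090
Racah Σ t=0..2: t=0:+1/69120 t=1:−1/14400 t=2:+1/69120 = -7/172800
⇒ 3j(2 6 6; 0 0 0)² = 14/715, sgn -1
Racah Σ t=1..2: t=1:−1/161280 t=2:+1/60480 = 1/96768
⇒ 3j(2 6 6; -1 3 -2)² = 15/1001, sgn +1
4πI² = N·(3j₀)²·(3jₘ)² = 30/121
I = -1·√(0.247934/4π) = -0.14046335

-0.140463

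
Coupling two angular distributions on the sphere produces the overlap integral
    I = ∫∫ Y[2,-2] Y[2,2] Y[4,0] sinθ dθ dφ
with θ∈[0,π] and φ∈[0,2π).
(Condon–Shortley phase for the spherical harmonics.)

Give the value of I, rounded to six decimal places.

Checks pass: Σm=0; 8 even; l₃=4∈[0,4].
(2·2+1)(2·2+1)(2·4+1) = 225
Δ: 0! 4! 4! / 9! → 1/630
sum: t=0:+1/16 = 1/16
3j²(2 2 4; 0 0 0) = Δ·Π!·Σ² = 2/35  (sign +1)
sum: t=0:+1/576 = 1/576
3j²(2 2 4; -2 2 0) = Δ·Π!·Σ² = 1/630  (sign +1)
combine: 4πI² = 225·2/35·1/630 = 1/49
take √, sign +1: I = 0.04029926

0.040299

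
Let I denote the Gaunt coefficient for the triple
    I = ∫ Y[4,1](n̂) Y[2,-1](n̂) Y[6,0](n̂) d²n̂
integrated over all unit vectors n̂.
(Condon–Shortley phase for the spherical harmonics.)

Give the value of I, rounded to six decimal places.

m-sum 0 ✓  L=12 even ✓  2≤6≤6 ✓
Π(2lᵢ+1) = 9×5×13 = 585
triangle coeff Δ(4,2,6) = 1/6435
Σ_t [0,0]: t=0:+1/2304 = 1/2304
(3j)²=5/143 [(4 2 6; 0 0 0)], sign=+1
Σ_t [0,0]: t=0:+1/4320 = 1/4320
(3j)²=8/429 [(4 2 6; 1 -1 0)], sign=+1
⇒ 4πI² = 600/1573
I = (+1)√(600/1573/(4π)) = 0.17422334

0.174223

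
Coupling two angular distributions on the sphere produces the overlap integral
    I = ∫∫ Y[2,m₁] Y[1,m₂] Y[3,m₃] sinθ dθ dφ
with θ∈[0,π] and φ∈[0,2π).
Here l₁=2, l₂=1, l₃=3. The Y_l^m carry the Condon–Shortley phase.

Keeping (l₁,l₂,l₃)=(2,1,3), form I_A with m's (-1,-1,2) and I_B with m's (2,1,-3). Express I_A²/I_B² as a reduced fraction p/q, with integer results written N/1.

l's match ⇒ only the (l;m) 3-j factors differ between A and B.
A: triangle coeff Δ(2,1,3) = 1/105; Σ_t [0,0]: t=0:+1/12 = 1/12; (3j)²=2/21 [(2 1 3; -1 -1 2)], sign=-1
B: triangle coeff Δ(2,1,3) = 1/105; Σ_t [0,0]: t=0:+1/48 = 1/48; (3j)²=1/7 [(2 1 3; 2 1 -3)], sign=+1
I_A²/I_B² = (2/21)/(1/7) = 2/3

2/3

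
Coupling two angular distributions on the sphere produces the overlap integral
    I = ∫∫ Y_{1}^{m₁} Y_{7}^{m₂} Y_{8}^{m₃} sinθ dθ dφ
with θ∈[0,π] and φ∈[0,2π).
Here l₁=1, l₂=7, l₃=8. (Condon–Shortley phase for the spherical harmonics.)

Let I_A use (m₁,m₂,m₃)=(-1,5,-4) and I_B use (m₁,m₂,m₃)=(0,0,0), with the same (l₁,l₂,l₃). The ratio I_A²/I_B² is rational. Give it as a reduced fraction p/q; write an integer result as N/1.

Same 1,7,8: normalisation and zero-m 3j drop out of the ratio.
A: Δ: 0! 2! 14! / 17! → 1/2040; sum: t=0:+1/1916006400 = 1/1916006400; 3j²(1 7 8; -1 5 -4) = Δ·Π!·Σ² = 1/340  (sign +1)
B: Δ: 0! 2! 14! / 17! → 1/2040; sum: t=0:+1/25401600 = 1/25401600; 3j²(1 7 8; 0 0 0) = Δ·Π!·Σ² = 8/255  (sign +1)
I_A²/I_B² = (1/340)/(8/255) = 3/32

3/32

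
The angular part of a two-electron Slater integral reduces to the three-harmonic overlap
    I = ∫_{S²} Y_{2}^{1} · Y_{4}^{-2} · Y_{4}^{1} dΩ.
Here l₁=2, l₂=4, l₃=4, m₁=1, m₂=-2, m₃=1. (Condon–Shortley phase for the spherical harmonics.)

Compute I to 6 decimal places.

0.127700

Rules hold: Σm=0, L=10 even, 2≤4≤6.
N = 5·9·9 = 405
Δ = 2!·2!·6!/11! = 1/13860
Racah Σ t=0..2: t=0:+1/192 t=1:−1/36 t=2:+1/192 = -5/288
⇒ 3j(2 4 4; 0 0 0)² = 20/693, sgn -1
Racah Σ t=0..1: t=0:+1/96 t=1:−1/240 = 1/160
⇒ 3j(2 4 4; 1 -2 1)² = 27/1540, sgn -1
4πI² = N·(3j₀)²·(3jₘ)² = 1215/5929
I = +1·√(0.204925/4π) = 0.12770047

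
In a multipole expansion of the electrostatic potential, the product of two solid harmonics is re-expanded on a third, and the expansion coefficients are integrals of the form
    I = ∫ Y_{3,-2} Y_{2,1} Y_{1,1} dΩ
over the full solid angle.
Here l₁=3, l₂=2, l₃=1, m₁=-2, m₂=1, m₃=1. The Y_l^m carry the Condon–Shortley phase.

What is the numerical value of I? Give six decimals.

Rules hold: Σm=0, L=6 even, 1≤1≤5.
N = 7·5·3 = 105
Δ = 4!·2!·0!/7! = 1/105
Racah Σ t=2..2: t=2:+1/4 = 1/4
⇒ 3j(3 2 1; 0 0 0)² = 3/35, sgn -1
Racah Σ t=3..3: t=3:−1/12 = -1/12
⇒ 3j(3 2 1; -2 1 1)² = 2/21, sgn -1
4πI² = N·(3j₀)²·(3jₘ)² = 6/7
I = +1·√(0.857143/4π) = 0.26116903

0.261169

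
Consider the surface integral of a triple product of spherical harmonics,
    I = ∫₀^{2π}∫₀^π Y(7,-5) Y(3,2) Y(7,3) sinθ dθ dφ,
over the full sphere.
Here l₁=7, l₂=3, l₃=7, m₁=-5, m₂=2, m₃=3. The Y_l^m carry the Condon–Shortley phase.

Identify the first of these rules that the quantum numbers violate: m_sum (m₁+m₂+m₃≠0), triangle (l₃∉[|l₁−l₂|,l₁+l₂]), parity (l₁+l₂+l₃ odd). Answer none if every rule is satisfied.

azimuthal sum: -5 + 2 + 3 = 0  ✓
4 ≤ 7 ≤ 10 (triangle on l)  ✓
L = 7 + 3 + 7 = 17 (odd)  ✗

parity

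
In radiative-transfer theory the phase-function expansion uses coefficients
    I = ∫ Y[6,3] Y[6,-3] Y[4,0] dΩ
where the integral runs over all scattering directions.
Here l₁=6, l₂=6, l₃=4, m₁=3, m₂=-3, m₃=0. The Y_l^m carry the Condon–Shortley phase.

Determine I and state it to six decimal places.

0.081461

Rules hold: Σm=0, L=16 even, 0≤4≤12.
N = 13·13·9 = 1521
Δ = 8!·4!·4!/17! = 1/15315300
Racah Σ t=2..6: t=2:+1/829440 t=3:−1/25920 t=4:+1/9216 t=5:−1/25920 t=6:+1/829440 = 7/207360
⇒ 3j(6 6 4; 0 0 0)² = 28/2431, sgn +1
Racah Σ t=0..3: t=0:+1/1451520 t=1:−1/80640 t=2:+1/51840 t=3:−1/414720 = 1/193536
⇒ 3j(6 6 4; 3 -3 0)² = 81/17017, sgn +1
4πI² = N·(3j₀)²·(3jₘ)² = 2916/34969
I = +1·√(0.0833881/4π) = 0.08146053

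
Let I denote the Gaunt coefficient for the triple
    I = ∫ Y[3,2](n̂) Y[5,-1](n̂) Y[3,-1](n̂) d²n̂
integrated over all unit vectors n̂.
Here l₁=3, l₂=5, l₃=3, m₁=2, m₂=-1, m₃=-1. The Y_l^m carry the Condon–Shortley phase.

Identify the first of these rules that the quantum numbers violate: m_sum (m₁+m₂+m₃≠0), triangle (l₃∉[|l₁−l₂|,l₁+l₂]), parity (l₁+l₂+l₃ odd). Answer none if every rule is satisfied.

parity

azimuthal sum: 2 − 1 − 1 = 0  ✓
2 ≤ 3 ≤ 8 (triangle on l)  ✓
L = 3 + 5 + 3 = 11 (odd)  ✗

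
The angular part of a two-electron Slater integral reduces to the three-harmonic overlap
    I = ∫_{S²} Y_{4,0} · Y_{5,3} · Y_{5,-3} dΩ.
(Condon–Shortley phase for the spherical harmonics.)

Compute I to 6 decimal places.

0.130198

Rules hold: Σm=0, L=14 even, 1≤5≤9.
N = 9·11·11 = 1089
Δ = 4!·4!·6!/15! = 1/3153150
Racah Σ t=0..4: t=0:+1/69120 t=1:−1/1728 t=2:+1/576 t=3:−1/1728 t=4:+1/69120 = 7/11520
⇒ 3j(4 5 5; 0 0 0)² = 2/143, sgn -1
Racah Σ t=2..4: t=2:+1/11520 t=3:−1/4320 t=4:+1/27648 = -1/9216
⇒ 3j(4 5 5; 0 3 -3)² = 2/143, sgn -1
4πI² = N·(3j₀)²·(3jₘ)² = 36/169
I = +1·√(0.213018/4π) = 0.13019760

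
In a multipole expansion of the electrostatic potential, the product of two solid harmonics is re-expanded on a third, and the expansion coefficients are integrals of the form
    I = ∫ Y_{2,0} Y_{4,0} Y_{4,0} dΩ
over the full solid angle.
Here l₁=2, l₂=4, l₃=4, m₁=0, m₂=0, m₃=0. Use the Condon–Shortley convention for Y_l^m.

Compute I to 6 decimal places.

0.163840

m-sum 0 ✓  L=10 even ✓  2≤4≤6 ✓
Π(2lᵢ+1) = 5×9×9 = 405
triangle coeff Δ(2,4,4) = 1/13860
Σ_t [0,2]: t=0:+1/192 t=1:−1/36 t=2:+1/192 = -5/288
(3j)²=20/693 [(2 4 4; 0 0 0)], sign=-1
(m-triple is (0,0,0) — same symbol as above.)
⇒ 4πI² = 2000/5929
I = (+1)√(2000/5929/(4π)) = 0.16383977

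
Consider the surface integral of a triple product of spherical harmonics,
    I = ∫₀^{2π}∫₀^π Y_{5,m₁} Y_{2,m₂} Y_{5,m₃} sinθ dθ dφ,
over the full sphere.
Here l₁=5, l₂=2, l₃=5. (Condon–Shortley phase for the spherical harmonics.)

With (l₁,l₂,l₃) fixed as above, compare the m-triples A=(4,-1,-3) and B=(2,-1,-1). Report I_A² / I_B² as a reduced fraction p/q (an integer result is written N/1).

7/2

Shared (l₁,l₂,l₃)=(5,2,5): N and (l;000)² cancel in I_A²/I_B².
A: Δ = 2!·8!·2!/13! = 1/38610; Racah Σ t=0..1: t=0:+1/10080 t=1:−1/80640 = 1/11520; ⇒ 3j(5 2 5; 4 -1 -3)² = 49/1430, sgn +1
B: Δ = 2!·8!·2!/13! = 1/38610; Racah Σ t=0..1: t=0:+1/1440 t=1:−1/2880 = 1/2880; ⇒ 3j(5 2 5; 2 -1 -1)² = 7/715, sgn +1
I_A²/I_B² = (49/1430)/(7/715) = 7/2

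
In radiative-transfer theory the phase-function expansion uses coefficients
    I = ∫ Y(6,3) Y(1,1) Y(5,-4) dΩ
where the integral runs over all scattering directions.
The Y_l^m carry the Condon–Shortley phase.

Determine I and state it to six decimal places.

-0.070770

Checks pass: Σm=0; 12 even; l₃=5∈[5,7].
(2·6+1)(2·1+1)(2·5+1) = 429
Δ: 2! 10! 0! / 13! → 1/858
sum: t=1:−1/14400 = -1/14400
3j²(6 1 5; 0 0 0) = Δ·Π!·Σ² = 6/143  (sign +1)
sum: t=2:+1/725760 = 1/725760
3j²(6 1 5; 3 1 -4) = Δ·Π!·Σ² = 1/286  (sign -1)
combine: 4πI² = 429·6/143·1/286 = 9/143
take √, sign -1: I = -0.07076985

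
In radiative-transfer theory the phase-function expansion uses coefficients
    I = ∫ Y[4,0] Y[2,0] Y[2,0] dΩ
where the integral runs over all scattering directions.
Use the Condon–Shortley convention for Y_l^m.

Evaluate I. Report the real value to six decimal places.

m-sum 0 ✓  L=8 even ✓  2≤2≤6 ✓
Π(2lᵢ+1) = 9×5×5 = 225
triangle coeff Δ(4,2,2) = 1/630
Σ_t [2,2]: t=2:+1/16 = 1/16
(3j)²=2/35 [(4 2 2; 0 0 0)], sign=+1
(m-triple is (0,0,0) — same symbol as above.)
⇒ 4πI² = 36/49
I = (+1)√(36/49/(4π)) = 0.24179554

0.241796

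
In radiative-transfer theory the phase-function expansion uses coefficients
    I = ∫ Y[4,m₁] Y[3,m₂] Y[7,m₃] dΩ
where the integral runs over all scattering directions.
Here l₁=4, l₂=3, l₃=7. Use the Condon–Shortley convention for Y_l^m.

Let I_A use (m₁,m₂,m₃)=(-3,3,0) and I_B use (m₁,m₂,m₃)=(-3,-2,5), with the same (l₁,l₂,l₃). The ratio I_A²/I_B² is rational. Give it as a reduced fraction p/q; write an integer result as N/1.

7/1584

Same 4,3,7: normalisation and zero-m 3j drop out of the ratio.
A: Δ: 0! 8! 6! / 15! → 1/45045; sum: t=0:+1/3628800 = 1/3628800; 3j²(4 3 7; -3 3 0) = Δ·Π!·Σ² = 1/6435  (sign -1)
B: Δ: 0! 8! 6! / 15! → 1/45045; sum: t=0:+1/604800 = 1/604800; 3j²(4 3 7; -3 -2 5) = Δ·Π!·Σ² = 16/455  (sign +1)
I_A²/I_B² = (1/6435)/(16/455) = 7/1584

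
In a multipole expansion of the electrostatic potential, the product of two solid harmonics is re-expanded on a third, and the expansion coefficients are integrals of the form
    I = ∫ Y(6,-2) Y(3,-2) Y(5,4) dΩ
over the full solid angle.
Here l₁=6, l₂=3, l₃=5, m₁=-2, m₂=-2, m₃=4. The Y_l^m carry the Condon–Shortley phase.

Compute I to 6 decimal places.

-0.139560

Rules hold: Σm=0, L=14 even, 3≤5≤9.
N = 13·7·11 = 1001
Δ = 4!·8!·2!/15! = 1/675675
Racah Σ t=1..3: t=1:−1/8640 t=2:+1/2304 t=3:−1/8640 = 7/34560
⇒ 3j(6 3 5; 0 0 0)² = 7/429, sgn -1
Racah Σ t=0..1: t=0:+1/967680 t=1:−1/60480 = -1/64512
⇒ 3j(6 3 5; -2 -2 4)² = 15/1001, sgn +1
4πI² = N·(3j₀)²·(3jₘ)² = 35/143
I = -1·√(0.244755/4π) = -0.13956004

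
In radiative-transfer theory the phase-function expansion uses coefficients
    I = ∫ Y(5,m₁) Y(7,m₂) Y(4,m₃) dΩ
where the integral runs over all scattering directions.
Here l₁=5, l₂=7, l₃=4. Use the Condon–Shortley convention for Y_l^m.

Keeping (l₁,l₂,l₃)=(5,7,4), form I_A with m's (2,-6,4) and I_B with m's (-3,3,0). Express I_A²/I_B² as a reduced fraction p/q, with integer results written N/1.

24024/2645

Shared (l₁,l₂,l₃)=(5,7,4): N and (l;000)² cancel in I_A²/I_B².
A: Δ = 8!·2!·6!/17! = 1/6126120; Racah Σ t=1..1: t=1:−1/7257600 = -1/7257600; ⇒ 3j(5 7 4; 2 -6 4)² = 2/85, sgn -1
B: Δ = 8!·2!·6!/17! = 1/6126120; Racah Σ t=6..8: t=6:+1/138240 t=7:−1/181440 t=8:+1/3870720 = 23/11612160; ⇒ 3j(5 7 4; -3 3 0)² = 529/204204, sgn +1
I_A²/I_B² = (2/85)/(529/204204) = 24024/2645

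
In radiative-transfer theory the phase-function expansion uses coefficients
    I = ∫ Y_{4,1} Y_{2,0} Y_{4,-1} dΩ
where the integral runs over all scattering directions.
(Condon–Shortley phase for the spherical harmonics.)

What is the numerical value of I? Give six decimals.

Rules hold: Σm=0, L=10 even, 2≤4≤6.
N = 9·5·9 = 405
Δ = 2!·6!·2!/11! = 1/13860
Racah Σ t=0..2: t=0:+1/192 t=1:−1/36 t=2:+1/192 = -5/288
⇒ 3j(4 2 4; 0 0 0)² = 20/693, sgn -1
Racah Σ t=0..2: t=0:+1/144 t=1:−1/48 t=2:+1/480 = -17/1440
⇒ 3j(4 2 4; 1 0 -1)² = 289/13860, sgn +1
4πI² = N·(3j₀)²·(3jₘ)² = 1445/5929
I = -1·√(0.243717/4π) = -0.13926381

-0.139264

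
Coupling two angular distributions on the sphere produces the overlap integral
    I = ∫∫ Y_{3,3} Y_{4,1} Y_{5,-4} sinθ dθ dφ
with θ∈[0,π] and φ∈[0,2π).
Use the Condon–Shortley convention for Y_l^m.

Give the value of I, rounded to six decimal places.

-0.186208

Checks pass: Σm=0; 12 even; l₃=5∈[1,7].
(2·3+1)(2·4+1)(2·5+1) = 693
Δ: 2! 4! 6! / 13! → 1/180180
sum: t=0:+1/576 t=1:−1/144 t=2:+1/576 = -1/288
3j²(3 4 5; 0 0 0) = Δ·Π!·Σ² = 20/1001  (sign +1)
sum: t=0:+1/5760 = 1/5760
3j²(3 4 5; 3 1 -4) = Δ·Π!·Σ² = 9/286  (sign -1)
combine: 4πI² = 693·20/1001·9/286 = 810/1859
take √, sign -1: I = -0.18620781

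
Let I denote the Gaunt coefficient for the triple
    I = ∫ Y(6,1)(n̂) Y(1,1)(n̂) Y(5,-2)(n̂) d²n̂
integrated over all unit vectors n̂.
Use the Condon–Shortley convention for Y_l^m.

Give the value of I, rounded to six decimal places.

m-sum 0 ✓  L=12 even ✓  5≤5≤7 ✓
Π(2lᵢ+1) = 13×3×11 = 429
triangle coeff Δ(6,1,5) = 1/858
Σ_t [1,1]: t=1:−1/14400 = -1/14400
(3j)²=6/143 [(6 1 5; 0 0 0)], sign=+1
Σ_t [2,2]: t=2:+1/60480 = 1/60480
(3j)²=5/429 [(6 1 5; 1 1 -2)], sign=-1
⇒ 4πI² = 30/143
I = (-1)√(30/143/(4π)) = -0.12920749

-0.129207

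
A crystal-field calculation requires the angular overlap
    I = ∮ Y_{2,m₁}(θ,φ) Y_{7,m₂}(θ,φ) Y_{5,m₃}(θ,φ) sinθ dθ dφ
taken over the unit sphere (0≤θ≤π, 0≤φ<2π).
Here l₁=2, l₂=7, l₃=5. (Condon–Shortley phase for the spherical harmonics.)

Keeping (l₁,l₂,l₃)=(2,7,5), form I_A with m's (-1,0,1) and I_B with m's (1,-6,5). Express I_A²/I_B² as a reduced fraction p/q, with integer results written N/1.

Same 2,7,5: normalisation and zero-m 3j drop out of the ratio.
A: Δ: 4! 0! 10! / 15! → 1/15015; sum: t=3:−1/103680 = -1/103680; 3j²(2 7 5; -1 0 1) = Δ·Π!·Σ² = 7/429  (sign -1)
B: Δ: 4! 0! 10! / 15! → 1/15015; sum: t=1:−1/21772800 = -1/21772800; 3j²(2 7 5; 1 -6 5) = Δ·Π!·Σ² = 2/105  (sign -1)
I_A²/I_B² = (7/429)/(2/105) = 245/286

245/286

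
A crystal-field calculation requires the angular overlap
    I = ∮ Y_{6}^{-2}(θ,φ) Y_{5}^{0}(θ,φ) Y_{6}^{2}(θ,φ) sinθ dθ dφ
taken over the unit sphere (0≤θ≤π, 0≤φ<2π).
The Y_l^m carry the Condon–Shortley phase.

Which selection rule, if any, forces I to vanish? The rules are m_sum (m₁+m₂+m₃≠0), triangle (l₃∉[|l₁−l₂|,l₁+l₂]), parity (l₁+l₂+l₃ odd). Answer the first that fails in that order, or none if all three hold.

parity

azimuthal sum: -2 + 0 + 2 = 0  ✓
1 ≤ 6 ≤ 11 (triangle on l)  ✓
L = 6 + 5 + 6 = 17 (odd)  ✗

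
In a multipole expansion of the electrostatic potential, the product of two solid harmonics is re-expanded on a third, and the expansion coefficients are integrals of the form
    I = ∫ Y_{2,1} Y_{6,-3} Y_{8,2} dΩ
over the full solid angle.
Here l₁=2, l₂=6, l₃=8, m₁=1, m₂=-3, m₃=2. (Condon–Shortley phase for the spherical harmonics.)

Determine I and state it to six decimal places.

0.120013

m-sum 0 ✓  L=16 even ✓  4≤8≤8 ✓
Π(2lᵢ+1) = 5×13×17 = 1105
triangle coeff Δ(2,6,8) = 1/30940
Σ_t [0,0]: t=0:+1/2073600 = 1/2073600
(3j)²=28/1105 [(2 6 8; 0 0 0)], sign=+1
Σ_t [0,0]: t=0:+1/13063680 = 1/13063680
(3j)²=10/1547 [(2 6 8; 1 -3 2)], sign=+1
⇒ 4πI² = 40/221
I = (+1)√(40/221/(4π)) = 0.12001318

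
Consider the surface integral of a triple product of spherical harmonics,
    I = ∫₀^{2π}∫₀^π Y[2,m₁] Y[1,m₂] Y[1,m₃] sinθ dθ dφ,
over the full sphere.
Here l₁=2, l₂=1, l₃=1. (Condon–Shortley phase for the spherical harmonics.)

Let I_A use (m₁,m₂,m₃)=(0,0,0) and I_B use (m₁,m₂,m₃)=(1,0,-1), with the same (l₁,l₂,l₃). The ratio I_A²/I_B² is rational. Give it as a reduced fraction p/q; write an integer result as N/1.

Shared (l₁,l₂,l₃)=(2,1,1): N and (l;000)² cancel in I_A²/I_B².
A: Δ = 2!·2!·0!/5! = 1/30; Racah Σ t=1..1: t=1:−1/1 = -1/1; ⇒ 3j(2 1 1; 0 0 0)² = 2/15, sgn +1
B: Δ = 2!·2!·0!/5! = 1/30; Racah Σ t=1..1: t=1:−1/2 = -1/2; ⇒ 3j(2 1 1; 1 0 -1)² = 1/10, sgn -1
I_A²/I_B² = (2/15)/(1/10) = 4/3

4/3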